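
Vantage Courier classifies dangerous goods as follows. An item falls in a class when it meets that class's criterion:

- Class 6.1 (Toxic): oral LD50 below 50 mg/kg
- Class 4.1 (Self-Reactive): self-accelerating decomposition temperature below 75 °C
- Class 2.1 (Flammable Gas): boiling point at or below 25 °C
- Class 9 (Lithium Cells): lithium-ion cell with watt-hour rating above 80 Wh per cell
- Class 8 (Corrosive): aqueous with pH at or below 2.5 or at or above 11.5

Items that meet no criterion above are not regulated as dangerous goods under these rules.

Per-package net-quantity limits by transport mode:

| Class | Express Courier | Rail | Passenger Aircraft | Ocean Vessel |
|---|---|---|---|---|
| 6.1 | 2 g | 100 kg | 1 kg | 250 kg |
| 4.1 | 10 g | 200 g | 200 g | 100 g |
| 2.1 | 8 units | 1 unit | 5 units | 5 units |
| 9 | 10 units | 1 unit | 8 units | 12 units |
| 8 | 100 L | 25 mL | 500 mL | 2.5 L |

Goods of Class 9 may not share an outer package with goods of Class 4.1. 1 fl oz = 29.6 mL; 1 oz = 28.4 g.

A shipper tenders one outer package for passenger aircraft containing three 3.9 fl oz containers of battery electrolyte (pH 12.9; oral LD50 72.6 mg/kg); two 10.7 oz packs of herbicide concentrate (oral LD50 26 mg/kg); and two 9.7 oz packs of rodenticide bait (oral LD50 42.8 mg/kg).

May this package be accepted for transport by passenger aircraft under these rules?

No

The battery electrolyte has pH 12.9, which is ≥ 11.5, so it is Class 8 (Corrosive).
Oral LD50 26 mg/kg meets the Class 6.1 criterion (Toxic), so the herbicide concentrate is Class 6.1.
With oral LD50 42.8 mg/kg (< 50 mg/kg), the rodenticide bait falls in Class 6.1.
Total Class 6.1: (two 10.7 oz packs = 607.76 g) + (two 9.7 oz packs = 550.96 g) = 1158.72 g.
1158.72 g exceeds the passenger aircraft limit of 1 kg for Class 6.1.
Class 8 quantity: three 3.9 fl oz containers = 346.32 mL.
346.32 mL ≤ 500 mL (passenger aircraft limit, Class 8) — within limit.
The segregation rule (Class 9 with Class 4.1) does not apply to Class 6.1 with Class 8.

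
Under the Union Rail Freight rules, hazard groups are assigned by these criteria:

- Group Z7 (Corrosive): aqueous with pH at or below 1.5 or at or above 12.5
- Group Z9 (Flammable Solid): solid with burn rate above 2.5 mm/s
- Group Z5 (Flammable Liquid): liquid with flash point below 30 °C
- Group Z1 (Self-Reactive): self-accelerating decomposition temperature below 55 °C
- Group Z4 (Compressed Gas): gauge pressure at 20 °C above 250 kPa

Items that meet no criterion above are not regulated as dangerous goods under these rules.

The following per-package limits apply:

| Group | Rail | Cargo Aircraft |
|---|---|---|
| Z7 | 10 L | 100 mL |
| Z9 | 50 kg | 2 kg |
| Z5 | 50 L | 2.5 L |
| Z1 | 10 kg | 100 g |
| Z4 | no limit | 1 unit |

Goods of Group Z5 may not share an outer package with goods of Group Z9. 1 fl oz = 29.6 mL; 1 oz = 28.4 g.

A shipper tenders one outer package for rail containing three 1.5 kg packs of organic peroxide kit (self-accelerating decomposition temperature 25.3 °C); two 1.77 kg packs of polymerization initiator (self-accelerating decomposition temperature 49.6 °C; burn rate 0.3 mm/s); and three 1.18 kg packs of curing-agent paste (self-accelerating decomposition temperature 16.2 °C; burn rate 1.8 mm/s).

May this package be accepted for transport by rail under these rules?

No

The organic peroxide kit has self-accelerating decomposition temperature 25.3 °C, which is < 55 °C, so it is Group Z1 (Self-Reactive).
With self-accelerating decomposition temperature 49.6 °C (< 55 °C), the polymerization initiator falls in Group Z1.
Self-accelerating decomposition temperature 16.2 °C meets the Group Z1 criterion (Self-Reactive), so the curing-agent paste is Group Z1.
Total Group Z1: (three 1.5 kg packs = 4.5 kg) + (two 1.77 kg packs = 3.54 kg) + (three 1.18 kg packs = 3.54 kg) = 11.58 kg.
11.58 kg > 10 kg (rail limit, Group Z1) — over the limit.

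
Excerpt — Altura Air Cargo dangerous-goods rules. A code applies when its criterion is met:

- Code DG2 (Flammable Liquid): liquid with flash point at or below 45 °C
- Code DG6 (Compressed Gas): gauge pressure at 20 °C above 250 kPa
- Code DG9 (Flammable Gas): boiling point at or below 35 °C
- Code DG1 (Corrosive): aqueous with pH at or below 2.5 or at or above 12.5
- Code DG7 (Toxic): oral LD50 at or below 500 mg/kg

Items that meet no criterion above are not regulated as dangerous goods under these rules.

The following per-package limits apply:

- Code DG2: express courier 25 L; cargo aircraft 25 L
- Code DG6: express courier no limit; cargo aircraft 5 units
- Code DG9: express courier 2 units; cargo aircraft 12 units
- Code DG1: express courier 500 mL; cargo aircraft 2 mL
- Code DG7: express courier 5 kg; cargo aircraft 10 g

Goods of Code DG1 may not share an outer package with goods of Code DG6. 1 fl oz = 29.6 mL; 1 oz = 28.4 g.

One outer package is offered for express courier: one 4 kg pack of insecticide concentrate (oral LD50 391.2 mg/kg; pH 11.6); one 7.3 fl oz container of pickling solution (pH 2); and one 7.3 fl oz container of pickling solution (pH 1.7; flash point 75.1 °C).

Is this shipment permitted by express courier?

Insecticide concentrate: oral LD50 391.2 mg/kg ≤ 500 mg/kg → Code DG7 (Toxic).
Pickling solution: pH 2 ≤ 2.5 → Code DG1 (Corrosive).
With pH 1.7 (≤ 2.5), the pickling solution falls in Code DG1.
Total Code DG1: (one 7.3 fl oz container = 216.08 mL) + (one 7.3 fl oz container = 216.08 mL) = 432.16 mL.
432.16 mL ≤ 500 mL (express courier limit, Code DG1) — within limit.
Code DG7 quantity: 4 kg.
That is within the Code DG7 express courier limit of 5 kg.
The segregation rule (Code DG1 with Code DG6) does not apply to Code DG1 with Code DG7.
Every hazard code is within its express courier limit and no segregation rule is violated.

Yes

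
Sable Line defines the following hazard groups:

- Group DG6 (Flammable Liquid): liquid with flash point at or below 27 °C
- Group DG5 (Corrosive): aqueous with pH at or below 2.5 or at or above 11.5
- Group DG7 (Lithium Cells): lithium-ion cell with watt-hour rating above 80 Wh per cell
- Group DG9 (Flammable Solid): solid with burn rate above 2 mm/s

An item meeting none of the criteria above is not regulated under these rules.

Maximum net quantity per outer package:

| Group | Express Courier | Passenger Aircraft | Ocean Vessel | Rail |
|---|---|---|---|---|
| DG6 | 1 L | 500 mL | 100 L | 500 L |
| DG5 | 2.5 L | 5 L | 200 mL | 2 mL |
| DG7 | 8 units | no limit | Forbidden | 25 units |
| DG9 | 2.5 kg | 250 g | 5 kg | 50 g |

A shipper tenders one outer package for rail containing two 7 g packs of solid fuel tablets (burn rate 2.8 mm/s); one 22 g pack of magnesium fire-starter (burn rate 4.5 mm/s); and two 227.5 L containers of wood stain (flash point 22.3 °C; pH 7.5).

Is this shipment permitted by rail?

With burn rate 2.8 mm/s (> 2 mm/s), the solid fuel tablets fall in Group DG9.
The magnesium fire-starter has burn rate 4.5 mm/s, which is > 2 mm/s, so it is Group DG9 (Flammable Solid).
Wood stain: flash point 22.3 °C ≤ 27 °C → Group DG6 (Flammable Liquid).
Total Group DG9: (two 7 g packs = 14 g) + 22 g = 36 g.
36 g ≤ 50 g (rail limit, Group DG9) — within limit.
Group DG6 quantity: two 227.5 L containers = 455 L.
455 L is within the rail limit of 500 L for Group DG6.
Every hazard group is within its rail limit and no segregation rule is violated.

Yes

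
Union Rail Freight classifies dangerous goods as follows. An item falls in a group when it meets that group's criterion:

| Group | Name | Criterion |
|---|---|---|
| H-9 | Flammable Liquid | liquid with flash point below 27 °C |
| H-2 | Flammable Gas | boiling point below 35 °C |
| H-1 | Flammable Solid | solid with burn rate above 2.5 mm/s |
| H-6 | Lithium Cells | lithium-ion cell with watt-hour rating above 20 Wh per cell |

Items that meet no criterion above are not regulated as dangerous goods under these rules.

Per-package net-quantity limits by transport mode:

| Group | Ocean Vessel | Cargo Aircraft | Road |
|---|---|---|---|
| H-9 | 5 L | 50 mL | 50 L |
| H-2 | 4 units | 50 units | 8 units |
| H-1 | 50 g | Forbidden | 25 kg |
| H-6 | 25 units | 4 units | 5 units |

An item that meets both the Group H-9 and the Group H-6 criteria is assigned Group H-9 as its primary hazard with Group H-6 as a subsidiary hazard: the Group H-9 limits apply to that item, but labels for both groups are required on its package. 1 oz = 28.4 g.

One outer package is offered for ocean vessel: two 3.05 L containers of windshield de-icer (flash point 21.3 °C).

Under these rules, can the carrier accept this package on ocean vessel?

No

With flash point 21.3 °C (< 27 °C), the windshield de-icer falls in Group H-9.
Group H-9 quantity: two 3.05 L containers = 6.1 L.
6.1 L exceeds the ocean vessel limit of 5 L for Group H-9.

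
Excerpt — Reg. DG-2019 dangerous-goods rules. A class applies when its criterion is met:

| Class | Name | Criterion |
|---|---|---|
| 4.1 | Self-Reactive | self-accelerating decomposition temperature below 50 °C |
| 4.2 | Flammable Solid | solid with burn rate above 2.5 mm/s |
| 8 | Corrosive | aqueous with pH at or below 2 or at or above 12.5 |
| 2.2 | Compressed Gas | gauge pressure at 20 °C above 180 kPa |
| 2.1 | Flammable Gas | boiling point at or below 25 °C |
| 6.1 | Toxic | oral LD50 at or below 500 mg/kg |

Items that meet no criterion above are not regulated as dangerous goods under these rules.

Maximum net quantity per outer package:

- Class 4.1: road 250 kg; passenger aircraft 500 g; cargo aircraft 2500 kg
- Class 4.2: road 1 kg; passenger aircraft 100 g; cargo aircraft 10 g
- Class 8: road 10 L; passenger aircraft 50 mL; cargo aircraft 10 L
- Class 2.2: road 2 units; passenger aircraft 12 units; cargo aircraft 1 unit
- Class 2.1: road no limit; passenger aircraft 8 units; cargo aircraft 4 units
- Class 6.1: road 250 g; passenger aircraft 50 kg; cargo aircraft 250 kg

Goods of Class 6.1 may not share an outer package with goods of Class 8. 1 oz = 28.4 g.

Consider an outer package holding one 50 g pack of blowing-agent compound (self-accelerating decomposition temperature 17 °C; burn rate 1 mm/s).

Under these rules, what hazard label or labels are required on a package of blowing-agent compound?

Class 4.1

Self-accelerating decomposition temperature 17 °C meets the Class 4.1 criterion (Self-Reactive), so the blowing-agent compound is Class 4.1.
Only the Class 4.1 label is required.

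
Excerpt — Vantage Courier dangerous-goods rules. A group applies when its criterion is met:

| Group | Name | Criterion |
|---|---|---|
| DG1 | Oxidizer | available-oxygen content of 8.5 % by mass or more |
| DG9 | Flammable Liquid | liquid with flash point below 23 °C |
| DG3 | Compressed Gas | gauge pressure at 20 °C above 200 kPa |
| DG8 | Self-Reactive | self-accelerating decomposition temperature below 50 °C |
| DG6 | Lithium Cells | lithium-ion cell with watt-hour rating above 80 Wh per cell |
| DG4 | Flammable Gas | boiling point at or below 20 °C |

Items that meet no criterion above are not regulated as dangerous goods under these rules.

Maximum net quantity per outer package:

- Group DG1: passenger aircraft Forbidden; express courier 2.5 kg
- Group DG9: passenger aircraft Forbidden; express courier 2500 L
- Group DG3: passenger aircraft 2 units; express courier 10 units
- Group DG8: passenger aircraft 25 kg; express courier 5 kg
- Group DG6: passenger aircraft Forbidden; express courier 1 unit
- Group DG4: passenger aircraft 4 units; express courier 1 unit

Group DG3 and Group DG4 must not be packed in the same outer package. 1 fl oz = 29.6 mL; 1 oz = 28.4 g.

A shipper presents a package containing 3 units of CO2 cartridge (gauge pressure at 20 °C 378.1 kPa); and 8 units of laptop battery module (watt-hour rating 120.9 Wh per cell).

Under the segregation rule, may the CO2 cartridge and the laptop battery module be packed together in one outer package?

CO2 cartridge: gauge pressure at 20 °C 378.1 kPa > 200 kPa → Group DG3 (Compressed Gas).
Watt-hour rating 120.9 Wh per cell meets the Group DG6 criterion (Lithium Cells), so the laptop battery module is Group DG6.
No segregation rule bars Group DG3 with Group DG6.

Yes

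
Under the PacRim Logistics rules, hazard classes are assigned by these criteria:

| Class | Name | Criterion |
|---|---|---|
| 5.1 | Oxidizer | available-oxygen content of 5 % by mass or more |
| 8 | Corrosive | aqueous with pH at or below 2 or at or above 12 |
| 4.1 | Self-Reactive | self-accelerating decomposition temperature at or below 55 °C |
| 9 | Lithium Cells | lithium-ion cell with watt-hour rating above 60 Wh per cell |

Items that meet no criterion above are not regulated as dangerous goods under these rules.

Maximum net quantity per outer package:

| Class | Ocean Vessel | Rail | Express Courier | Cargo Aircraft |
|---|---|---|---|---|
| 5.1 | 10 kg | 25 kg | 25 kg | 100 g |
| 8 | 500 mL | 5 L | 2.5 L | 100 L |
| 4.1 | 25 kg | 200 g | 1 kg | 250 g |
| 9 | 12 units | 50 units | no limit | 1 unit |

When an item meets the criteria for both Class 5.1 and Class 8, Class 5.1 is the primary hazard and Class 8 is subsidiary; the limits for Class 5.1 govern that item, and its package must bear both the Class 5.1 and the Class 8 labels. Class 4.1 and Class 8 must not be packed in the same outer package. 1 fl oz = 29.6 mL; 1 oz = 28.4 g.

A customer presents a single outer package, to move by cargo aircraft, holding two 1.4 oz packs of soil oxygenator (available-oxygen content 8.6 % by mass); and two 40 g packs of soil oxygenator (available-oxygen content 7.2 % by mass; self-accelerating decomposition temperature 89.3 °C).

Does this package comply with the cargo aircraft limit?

Available-oxygen content 8.6 % by mass meets the Class 5.1 criterion (Oxidizer), so the soil oxygenator is Class 5.1.
With available-oxygen content 7.2 % by mass (≥ 5 % by mass), the soil oxygenator falls in Class 5.1.
Total Class 5.1: (two 1.4 oz packs = 79.52 g) + (two 40 g packs = 80 g) = 159.52 g.
159.52 g > 100 g (cargo aircraft limit, Class 5.1) — over the limit.

No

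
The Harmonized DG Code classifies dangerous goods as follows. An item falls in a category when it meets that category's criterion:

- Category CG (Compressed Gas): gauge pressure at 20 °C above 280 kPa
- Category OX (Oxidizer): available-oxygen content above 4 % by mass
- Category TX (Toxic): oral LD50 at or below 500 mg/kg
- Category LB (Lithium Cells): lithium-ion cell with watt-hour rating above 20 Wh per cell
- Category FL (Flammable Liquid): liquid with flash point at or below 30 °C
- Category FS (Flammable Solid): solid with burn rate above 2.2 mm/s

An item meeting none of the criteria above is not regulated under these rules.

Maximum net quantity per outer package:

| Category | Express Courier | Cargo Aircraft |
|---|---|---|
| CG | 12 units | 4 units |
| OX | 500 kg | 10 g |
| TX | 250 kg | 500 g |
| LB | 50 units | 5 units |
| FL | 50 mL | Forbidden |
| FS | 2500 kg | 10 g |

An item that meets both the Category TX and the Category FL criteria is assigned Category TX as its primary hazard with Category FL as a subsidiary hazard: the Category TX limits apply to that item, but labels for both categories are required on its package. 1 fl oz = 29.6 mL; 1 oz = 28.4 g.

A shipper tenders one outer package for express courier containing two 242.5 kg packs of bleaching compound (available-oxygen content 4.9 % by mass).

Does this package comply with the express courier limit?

Bleaching compound: available-oxygen content 4.9 % by mass > 4 % by mass → Category OX (Oxidizer).
Category OX quantity: two 242.5 kg packs = 485 kg.
That is within the Category OX express courier limit of 500 kg.

Yes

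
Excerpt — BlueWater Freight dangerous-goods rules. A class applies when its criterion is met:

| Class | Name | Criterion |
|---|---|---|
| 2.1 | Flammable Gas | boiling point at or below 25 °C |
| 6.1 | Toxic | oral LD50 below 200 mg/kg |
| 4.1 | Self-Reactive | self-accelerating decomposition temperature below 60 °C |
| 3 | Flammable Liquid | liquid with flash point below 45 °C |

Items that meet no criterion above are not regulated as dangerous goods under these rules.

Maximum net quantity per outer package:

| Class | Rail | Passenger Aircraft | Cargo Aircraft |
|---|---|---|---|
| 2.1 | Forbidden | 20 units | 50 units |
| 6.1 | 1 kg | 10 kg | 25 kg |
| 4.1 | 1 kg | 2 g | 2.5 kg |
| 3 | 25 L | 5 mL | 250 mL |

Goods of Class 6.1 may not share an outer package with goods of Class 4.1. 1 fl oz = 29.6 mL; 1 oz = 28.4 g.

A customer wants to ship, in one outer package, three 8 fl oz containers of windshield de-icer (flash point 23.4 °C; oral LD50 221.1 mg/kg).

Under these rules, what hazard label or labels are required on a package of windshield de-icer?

Class 3

The windshield de-icer has flash point 23.4 °C, which is < 45 °C, so it is Class 3 (Flammable Liquid).
Only the Class 3 label is required.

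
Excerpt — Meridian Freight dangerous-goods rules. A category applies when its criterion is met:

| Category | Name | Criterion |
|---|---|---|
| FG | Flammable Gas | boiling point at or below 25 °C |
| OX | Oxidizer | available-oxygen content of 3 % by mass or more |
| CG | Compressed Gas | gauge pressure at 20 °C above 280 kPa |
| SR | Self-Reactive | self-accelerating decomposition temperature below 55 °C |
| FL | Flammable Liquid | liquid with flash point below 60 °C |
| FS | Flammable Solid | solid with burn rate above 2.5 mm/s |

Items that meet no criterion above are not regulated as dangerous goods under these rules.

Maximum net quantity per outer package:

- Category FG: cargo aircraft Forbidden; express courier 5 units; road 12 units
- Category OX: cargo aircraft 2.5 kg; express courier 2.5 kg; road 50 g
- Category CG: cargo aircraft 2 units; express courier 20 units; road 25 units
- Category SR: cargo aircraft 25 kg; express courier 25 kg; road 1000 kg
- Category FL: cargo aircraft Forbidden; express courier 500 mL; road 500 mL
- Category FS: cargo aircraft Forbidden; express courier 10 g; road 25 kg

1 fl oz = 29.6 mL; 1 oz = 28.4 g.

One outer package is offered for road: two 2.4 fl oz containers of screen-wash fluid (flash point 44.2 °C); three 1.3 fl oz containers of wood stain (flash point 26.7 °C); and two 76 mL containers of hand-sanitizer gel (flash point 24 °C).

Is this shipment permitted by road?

Yes

The screen-wash fluid has flash point 44.2 °C, which is < 60 °C, so it is Category FL (Flammable Liquid).
With flash point 26.7 °C (< 60 °C), the wood stain falls in Category FL.
The hand-sanitizer gel has flash point 24 °C, which is < 60 °C, so it is Category FL (Flammable Liquid).
Total Category FL: (two 2.4 fl oz containers = 142.08 mL) + (three 1.3 fl oz containers = 115.44 mL) + (two 76 mL containers = 152 mL) = 409.52 mL.
409.52 mL ≤ 500 mL (road limit, Category FL) — within limit.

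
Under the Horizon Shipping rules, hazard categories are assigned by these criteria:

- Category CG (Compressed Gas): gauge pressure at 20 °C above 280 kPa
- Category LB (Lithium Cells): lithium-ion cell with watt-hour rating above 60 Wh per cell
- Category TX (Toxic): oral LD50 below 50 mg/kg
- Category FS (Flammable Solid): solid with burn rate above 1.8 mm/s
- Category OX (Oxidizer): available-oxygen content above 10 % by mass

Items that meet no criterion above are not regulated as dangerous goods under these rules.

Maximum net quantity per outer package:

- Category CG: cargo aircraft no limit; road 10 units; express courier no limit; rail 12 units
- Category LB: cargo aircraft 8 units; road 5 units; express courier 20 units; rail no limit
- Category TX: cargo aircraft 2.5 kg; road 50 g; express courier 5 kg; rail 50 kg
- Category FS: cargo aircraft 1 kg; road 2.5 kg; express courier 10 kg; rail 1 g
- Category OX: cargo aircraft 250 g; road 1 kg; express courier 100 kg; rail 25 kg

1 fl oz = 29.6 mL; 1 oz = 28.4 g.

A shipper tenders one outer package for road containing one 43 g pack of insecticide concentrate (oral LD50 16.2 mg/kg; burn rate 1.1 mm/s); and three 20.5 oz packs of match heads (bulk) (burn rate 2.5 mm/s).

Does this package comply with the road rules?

The insecticide concentrate has oral LD50 16.2 mg/kg, which is < 50 mg/kg, so it is Category TX (Toxic).
With burn rate 2.5 mm/s (> 1.8 mm/s), the match heads (bulk) fall in Category FS.
Category TX quantity: 43 g.
43 g ≤ 50 g (road limit, Category TX) — within limit.
Category FS quantity: three 20.5 oz packs = 1746.6 g.
1746.6 g ≤ 2.5 kg (road limit, Category FS) — within limit.
Every hazard category is within its road limit and no segregation rule is violated.

Yes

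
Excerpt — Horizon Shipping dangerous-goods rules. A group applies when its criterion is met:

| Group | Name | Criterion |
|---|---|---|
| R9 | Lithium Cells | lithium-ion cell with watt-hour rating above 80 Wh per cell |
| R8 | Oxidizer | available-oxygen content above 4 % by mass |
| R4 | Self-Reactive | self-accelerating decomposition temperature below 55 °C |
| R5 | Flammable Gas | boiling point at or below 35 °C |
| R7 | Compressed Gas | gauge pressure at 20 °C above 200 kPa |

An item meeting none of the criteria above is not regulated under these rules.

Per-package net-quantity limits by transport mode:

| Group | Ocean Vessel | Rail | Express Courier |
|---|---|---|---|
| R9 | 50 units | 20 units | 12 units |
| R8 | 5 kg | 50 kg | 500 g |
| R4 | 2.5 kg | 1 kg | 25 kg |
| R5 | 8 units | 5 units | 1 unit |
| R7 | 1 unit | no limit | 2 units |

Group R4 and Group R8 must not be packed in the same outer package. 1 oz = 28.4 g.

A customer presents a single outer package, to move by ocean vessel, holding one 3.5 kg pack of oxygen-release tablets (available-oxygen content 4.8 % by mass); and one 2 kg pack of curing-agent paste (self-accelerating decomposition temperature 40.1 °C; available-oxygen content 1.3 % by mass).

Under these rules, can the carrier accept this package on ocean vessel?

Available-oxygen content 4.8 % by mass meets the Group R8 criterion (Oxidizer), so the oxygen-release tablets are Group R8.
The curing-agent paste has self-accelerating decomposition temperature 40.1 °C, which is < 55 °C, so it is Group R4 (Self-Reactive).
Group R4 quantity: 2 kg.
2 kg ≤ 2.5 kg (ocean vessel limit, Group R4) — within limit.
Group R8 quantity: 3.5 kg.
3.5 kg is within the ocean vessel limit of 5 kg for Group R8.
Group R4 and Group R8 may not share an outer package.

No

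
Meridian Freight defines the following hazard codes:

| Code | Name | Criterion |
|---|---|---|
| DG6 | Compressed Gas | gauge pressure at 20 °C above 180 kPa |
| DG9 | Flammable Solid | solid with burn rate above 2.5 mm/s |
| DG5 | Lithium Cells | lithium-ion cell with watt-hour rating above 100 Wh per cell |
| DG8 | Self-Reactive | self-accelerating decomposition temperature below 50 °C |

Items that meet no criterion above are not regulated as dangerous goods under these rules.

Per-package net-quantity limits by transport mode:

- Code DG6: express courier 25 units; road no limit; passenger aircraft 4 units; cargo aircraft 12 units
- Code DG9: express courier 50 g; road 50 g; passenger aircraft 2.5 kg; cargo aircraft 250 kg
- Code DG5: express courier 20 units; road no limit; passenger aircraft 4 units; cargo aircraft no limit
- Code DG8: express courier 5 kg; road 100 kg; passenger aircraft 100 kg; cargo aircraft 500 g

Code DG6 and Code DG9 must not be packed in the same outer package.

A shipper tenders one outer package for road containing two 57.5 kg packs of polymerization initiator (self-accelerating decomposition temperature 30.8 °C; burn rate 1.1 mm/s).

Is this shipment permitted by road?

No

Polymerization initiator: self-accelerating decomposition temperature 30.8 °C < 50 °C → Code DG8 (Self-Reactive).
Code DG8 quantity: two 57.5 kg packs = 115 kg.
That exceeds the Code DG8 road limit of 100 kg.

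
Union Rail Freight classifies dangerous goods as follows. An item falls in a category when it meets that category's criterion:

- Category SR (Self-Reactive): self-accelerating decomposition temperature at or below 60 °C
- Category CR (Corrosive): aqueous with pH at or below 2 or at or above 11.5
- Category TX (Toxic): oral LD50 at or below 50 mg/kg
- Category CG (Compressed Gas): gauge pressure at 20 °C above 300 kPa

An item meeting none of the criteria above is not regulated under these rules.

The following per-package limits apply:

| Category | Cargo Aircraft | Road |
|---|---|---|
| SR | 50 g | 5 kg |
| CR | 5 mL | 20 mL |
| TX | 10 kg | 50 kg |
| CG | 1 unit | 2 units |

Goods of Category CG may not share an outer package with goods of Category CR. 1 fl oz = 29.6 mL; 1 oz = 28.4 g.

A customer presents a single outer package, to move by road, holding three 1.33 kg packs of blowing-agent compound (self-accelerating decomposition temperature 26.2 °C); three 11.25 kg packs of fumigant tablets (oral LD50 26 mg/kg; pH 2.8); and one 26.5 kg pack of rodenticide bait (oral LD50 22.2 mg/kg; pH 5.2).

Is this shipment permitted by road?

The blowing-agent compound has self-accelerating decomposition temperature 26.2 °C, which is ≤ 60 °C, so it is Category SR (Self-Reactive).
The fumigant tablets have oral LD50 26 mg/kg, which is ≤ 50 mg/kg, so they are Category TX (Toxic).
Rodenticide bait: oral LD50 22.2 mg/kg ≤ 50 mg/kg → Category TX (Toxic).
Category TX net quantity: (three 11.25 kg packs = 33.75 kg) + 26.5 kg = 60.25 kg.
60.25 kg exceeds the road limit of 50 kg for Category TX.
Category SR quantity: three 1.33 kg packs = 3.99 kg.
That is within the Category SR road limit of 5 kg.
The segregation rule (Category CG with Category CR) does not apply to Category TX with Category SR.

No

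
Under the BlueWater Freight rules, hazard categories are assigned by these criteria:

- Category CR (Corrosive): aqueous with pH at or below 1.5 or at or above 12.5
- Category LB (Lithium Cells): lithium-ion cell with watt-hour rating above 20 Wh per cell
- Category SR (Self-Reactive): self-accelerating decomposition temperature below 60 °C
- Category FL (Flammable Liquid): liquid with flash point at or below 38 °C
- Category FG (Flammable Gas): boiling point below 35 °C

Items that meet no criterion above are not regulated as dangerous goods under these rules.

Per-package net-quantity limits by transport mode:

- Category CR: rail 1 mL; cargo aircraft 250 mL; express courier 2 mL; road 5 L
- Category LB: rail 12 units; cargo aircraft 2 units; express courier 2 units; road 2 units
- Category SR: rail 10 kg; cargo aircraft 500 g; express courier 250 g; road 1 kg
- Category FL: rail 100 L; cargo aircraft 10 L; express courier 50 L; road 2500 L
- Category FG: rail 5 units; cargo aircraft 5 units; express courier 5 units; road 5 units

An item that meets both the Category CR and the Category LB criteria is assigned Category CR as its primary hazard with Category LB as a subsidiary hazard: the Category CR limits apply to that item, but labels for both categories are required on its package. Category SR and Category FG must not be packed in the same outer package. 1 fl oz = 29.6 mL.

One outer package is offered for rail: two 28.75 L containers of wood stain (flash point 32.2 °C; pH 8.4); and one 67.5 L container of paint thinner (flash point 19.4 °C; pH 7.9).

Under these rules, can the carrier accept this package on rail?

Flash point 32.2 °C meets the Category FL criterion (Flammable Liquid), so the wood stain is Category FL.
With flash point 19.4 °C (≤ 38 °C), the paint thinner falls in Category FL.
Total Category FL: (two 28.75 L containers = 57.5 L) + 67.5 L = 125 L.
That exceeds the Category FL rail limit of 100 L.

No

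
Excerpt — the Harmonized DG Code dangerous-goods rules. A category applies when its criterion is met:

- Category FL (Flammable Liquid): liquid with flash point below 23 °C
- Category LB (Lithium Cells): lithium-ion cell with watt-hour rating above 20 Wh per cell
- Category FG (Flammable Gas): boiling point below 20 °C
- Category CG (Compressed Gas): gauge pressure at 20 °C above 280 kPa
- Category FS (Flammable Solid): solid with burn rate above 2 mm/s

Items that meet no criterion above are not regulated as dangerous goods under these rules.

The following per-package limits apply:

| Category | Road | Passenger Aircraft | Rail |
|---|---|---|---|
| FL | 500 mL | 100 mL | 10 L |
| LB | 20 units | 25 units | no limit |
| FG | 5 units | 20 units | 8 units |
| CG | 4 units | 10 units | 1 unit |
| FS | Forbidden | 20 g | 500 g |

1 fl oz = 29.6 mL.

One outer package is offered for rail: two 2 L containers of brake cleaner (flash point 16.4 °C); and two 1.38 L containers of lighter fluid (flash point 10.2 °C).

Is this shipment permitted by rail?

With flash point 16.4 °C (< 23 °C), the brake cleaner falls in Category FL.
Lighter fluid: flash point 10.2 °C < 23 °C → Category FL (Flammable Liquid).
Category FL net quantity: (two 2 L containers = 4 L) + (two 1.38 L containers = 2.76 L) = 6.76 L.
That is within the Category FL rail limit of 10 L.

Yes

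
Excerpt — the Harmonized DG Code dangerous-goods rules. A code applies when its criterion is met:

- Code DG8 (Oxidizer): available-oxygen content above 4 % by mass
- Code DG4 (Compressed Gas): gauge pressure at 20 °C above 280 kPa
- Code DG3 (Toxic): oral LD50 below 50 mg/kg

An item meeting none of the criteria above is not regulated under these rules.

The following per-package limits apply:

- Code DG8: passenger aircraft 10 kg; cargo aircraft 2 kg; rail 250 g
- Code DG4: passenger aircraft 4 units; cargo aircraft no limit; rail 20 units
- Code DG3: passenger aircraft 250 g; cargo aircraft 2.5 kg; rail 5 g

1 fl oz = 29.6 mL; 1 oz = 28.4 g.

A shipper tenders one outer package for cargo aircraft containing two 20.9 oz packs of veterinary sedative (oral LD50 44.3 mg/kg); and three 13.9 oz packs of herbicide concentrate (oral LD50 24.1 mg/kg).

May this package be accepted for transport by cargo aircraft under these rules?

Yes

The veterinary sedative has oral LD50 44.3 mg/kg, which is < 50 mg/kg, so it is Code DG3 (Toxic).
The herbicide concentrate has oral LD50 24.1 mg/kg, which is < 50 mg/kg, so it is Code DG3 (Toxic).
Code DG3 net quantity: (two 20.9 oz packs = 1187.12 g) + (three 13.9 oz packs = 1184.28 g) = 2371.4 g.
2371.4 g is within the cargo aircraft limit of 2.5 kg for Code DG3.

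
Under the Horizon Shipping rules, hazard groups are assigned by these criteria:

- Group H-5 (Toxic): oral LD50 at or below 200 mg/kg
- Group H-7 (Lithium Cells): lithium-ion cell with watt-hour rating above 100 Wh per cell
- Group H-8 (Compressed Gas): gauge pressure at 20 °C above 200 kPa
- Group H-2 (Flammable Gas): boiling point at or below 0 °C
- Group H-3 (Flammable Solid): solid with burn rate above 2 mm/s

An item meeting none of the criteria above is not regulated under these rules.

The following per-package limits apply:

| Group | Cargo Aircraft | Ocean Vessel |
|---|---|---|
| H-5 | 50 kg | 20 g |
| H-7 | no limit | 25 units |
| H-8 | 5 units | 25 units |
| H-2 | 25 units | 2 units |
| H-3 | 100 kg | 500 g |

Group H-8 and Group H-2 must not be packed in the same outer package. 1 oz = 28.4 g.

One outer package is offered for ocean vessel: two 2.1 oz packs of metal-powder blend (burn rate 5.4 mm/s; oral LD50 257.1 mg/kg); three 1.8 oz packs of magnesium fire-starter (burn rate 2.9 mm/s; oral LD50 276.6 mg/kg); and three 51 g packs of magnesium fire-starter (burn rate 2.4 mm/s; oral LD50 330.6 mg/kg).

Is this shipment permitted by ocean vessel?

Yes

Burn rate 5.4 mm/s meets the Group H-3 criterion (Flammable Solid), so the metal-powder blend is Group H-3.
Magnesium fire-starter: burn rate 2.9 mm/s > 2 mm/s → Group H-3 (Flammable Solid).
With burn rate 2.4 mm/s (> 2 mm/s), the magnesium fire-starter falls in Group H-3.
Total Group H-3: (two 2.1 oz packs = 119.28 g) + (three 1.8 oz packs = 153.36 g) + (three 51 g packs = 153 g) = 425.64 g.
425.64 g is within the ocean vessel limit of 500 g for Group H-3.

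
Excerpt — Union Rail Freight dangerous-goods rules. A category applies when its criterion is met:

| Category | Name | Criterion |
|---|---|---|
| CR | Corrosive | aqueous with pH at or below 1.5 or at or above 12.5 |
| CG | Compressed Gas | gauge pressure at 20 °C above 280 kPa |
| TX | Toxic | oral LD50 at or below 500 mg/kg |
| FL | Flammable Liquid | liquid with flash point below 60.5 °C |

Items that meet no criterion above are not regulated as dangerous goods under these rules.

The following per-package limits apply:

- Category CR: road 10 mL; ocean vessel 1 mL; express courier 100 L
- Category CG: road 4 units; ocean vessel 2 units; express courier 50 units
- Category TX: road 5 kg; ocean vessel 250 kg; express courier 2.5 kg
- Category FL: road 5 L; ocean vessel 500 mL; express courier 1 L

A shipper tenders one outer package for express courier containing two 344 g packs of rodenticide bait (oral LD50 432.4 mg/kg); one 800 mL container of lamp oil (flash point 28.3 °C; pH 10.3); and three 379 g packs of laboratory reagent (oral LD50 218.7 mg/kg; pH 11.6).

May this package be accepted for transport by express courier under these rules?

Oral LD50 432.4 mg/kg meets the Category TX criterion (Toxic), so the rodenticide bait is Category TX.
Lamp oil: flash point 28.3 °C < 60.5 °C → Category FL (Flammable Liquid).
Laboratory reagent: oral LD50 218.7 mg/kg ≤ 500 mg/kg → Category TX (Toxic).
Category TX net quantity: (two 344 g packs = 688 g) + (three 379 g packs = 1.137 kg) = 1.825 kg.
1.825 kg ≤ 2.5 kg (express courier limit, Category TX) — within limit.
Category FL quantity: 800 mL.
800 mL ≤ 1 L (express courier limit, Category FL) — within limit.
Every hazard category is within its express courier limit and no segregation rule is violated.

Yes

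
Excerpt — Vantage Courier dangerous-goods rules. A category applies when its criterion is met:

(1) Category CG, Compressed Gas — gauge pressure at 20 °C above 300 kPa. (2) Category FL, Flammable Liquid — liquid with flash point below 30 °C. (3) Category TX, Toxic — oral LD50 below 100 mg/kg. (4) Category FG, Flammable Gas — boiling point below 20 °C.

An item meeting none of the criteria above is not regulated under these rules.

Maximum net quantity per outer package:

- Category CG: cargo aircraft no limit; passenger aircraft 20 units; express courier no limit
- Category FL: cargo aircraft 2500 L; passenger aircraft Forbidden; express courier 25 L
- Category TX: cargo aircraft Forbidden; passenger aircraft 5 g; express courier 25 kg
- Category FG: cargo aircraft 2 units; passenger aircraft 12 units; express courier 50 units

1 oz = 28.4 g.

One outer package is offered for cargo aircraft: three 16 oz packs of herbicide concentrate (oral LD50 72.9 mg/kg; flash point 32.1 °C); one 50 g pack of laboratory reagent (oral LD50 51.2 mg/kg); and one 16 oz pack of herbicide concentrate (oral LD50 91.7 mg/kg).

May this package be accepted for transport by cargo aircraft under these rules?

No

The herbicide concentrate has oral LD50 72.9 mg/kg, which is < 100 mg/kg, so it is Category TX (Toxic).
Laboratory reagent: oral LD50 51.2 mg/kg < 100 mg/kg → Category TX (Toxic).
With oral LD50 91.7 mg/kg (< 100 mg/kg), the herbicide concentrate falls in Category TX.
Total Category TX: (three 16 oz packs = 1363.2 g) + 50 g + (one 16 oz pack = 454.4 g) = 1867.6 g.
By cargo aircraft, Category TX is Forbidden regardless of quantity.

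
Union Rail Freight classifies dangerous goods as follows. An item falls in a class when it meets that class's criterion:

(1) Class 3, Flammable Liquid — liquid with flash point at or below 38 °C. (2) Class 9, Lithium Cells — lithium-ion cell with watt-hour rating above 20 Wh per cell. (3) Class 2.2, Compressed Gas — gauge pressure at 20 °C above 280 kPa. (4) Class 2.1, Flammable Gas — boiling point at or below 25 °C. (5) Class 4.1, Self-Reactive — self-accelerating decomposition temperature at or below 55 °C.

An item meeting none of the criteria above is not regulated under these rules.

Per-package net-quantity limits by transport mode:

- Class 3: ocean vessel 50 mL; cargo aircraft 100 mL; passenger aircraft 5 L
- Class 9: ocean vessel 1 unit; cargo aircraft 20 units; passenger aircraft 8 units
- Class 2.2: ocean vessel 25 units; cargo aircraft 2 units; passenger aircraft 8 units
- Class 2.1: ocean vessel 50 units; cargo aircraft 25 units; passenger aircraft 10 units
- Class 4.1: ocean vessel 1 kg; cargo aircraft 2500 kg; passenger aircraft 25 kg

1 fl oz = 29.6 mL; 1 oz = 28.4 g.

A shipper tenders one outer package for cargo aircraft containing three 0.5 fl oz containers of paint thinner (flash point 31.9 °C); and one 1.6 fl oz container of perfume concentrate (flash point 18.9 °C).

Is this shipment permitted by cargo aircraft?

Paint thinner: flash point 31.9 °C ≤ 38 °C → Class 3 (Flammable Liquid).
Perfume concentrate: flash point 18.9 °C ≤ 38 °C → Class 3 (Flammable Liquid).
Class 3 net quantity: (three 0.5 fl oz containers = 44.4 mL) + (one 1.6 fl oz container = 47.36 mL) = 91.76 mL.
91.76 mL is within the cargo aircraft limit of 100 mL for Class 3.

Yes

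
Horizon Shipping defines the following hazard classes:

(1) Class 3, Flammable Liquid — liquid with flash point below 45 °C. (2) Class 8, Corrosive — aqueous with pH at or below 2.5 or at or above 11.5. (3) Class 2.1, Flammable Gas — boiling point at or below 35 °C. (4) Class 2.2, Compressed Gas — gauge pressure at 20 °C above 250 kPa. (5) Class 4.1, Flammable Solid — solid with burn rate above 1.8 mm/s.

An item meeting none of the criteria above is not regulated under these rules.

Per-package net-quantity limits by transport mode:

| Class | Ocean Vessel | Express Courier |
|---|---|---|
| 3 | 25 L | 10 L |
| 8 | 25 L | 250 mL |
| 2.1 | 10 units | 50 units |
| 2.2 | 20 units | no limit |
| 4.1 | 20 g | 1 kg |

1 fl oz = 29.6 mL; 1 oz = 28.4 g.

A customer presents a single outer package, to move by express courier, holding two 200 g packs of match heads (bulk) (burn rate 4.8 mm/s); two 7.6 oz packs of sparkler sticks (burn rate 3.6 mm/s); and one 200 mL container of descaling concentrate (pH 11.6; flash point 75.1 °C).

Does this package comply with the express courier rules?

Yes

The match heads (bulk) have burn rate 4.8 mm/s, which is > 1.8 mm/s, so they are Class 4.1 (Flammable Solid).
Sparkler sticks: burn rate 3.6 mm/s > 1.8 mm/s → Class 4.1 (Flammable Solid).
pH 11.6 meets the Class 8 criterion (Corrosive), so the descaling concentrate is Class 8.
Class 4.1 net quantity: (two 200 g packs = 400 g) + (two 7.6 oz packs = 431.68 g) = 831.68 g.
831.68 g is within the express courier limit of 1 kg for Class 4.1.
Class 8 quantity: 200 mL.
That is within the Class 8 express courier limit of 250 mL.
Every hazard class is within its express courier limit and no segregation rule is violated.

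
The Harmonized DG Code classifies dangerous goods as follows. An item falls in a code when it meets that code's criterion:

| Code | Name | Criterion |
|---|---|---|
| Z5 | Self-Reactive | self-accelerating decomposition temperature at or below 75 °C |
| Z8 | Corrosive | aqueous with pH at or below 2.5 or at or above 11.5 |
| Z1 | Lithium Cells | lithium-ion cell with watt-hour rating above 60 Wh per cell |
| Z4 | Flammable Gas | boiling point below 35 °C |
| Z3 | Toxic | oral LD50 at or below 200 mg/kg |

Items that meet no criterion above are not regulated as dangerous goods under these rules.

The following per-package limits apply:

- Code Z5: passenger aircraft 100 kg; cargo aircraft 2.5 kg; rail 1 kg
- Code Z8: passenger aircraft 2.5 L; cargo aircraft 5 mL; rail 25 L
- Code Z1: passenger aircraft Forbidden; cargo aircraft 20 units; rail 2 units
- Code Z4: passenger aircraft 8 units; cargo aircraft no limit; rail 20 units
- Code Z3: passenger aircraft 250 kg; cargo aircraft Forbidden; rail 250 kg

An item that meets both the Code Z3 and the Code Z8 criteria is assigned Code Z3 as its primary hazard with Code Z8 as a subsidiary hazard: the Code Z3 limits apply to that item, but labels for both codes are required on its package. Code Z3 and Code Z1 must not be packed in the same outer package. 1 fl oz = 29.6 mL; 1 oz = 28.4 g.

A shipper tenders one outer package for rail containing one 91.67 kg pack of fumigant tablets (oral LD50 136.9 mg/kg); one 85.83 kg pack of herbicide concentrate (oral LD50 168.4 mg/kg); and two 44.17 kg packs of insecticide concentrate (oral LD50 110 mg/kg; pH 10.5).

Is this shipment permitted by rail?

No

With oral LD50 136.9 mg/kg (≤ 200 mg/kg), the fumigant tablets fall in Code Z3.
Herbicide concentrate: oral LD50 168.4 mg/kg ≤ 200 mg/kg → Code Z3 (Toxic).
The insecticide concentrate has oral LD50 110 mg/kg, which is ≤ 200 mg/kg, so it is Code Z3 (Toxic).
Total Code Z3: 91.67 kg + 85.83 kg + (two 44.17 kg packs = 88.34 kg) = 265.84 kg.
265.84 kg exceeds the rail limit of 250 kg for Code Z3.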